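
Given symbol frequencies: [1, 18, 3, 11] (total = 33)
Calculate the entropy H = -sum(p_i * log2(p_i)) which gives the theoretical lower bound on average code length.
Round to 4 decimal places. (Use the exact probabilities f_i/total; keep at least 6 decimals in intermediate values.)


Per-symbol terms -p_i * log2(p_i) with p_i = f_i/33:
  p = 1/33 = 0.030303: log2(p) = -5.044394, -p*log2(p) = 0.152860
  p = 18/33 = 0.545455: log2(p) = -0.874469, -p*log2(p) = 0.476983
  p = 3/33 = 0.090909: log2(p) = -3.459432, -p*log2(p) = 0.314494
  p = 11/33 = 0.333333: log2(p) = -1.584963, -p*log2(p) = 0.528321
H = 0.152860 + 0.476983 + 0.314494 + 0.528321 = 1.472658

H = 1.4727 bits/symbol


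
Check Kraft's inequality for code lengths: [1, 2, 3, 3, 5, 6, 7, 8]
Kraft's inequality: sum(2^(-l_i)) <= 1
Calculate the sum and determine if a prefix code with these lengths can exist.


Sum = 2^(-1) + 2^(-2) + 2^(-3) + 2^(-3) + 2^(-5) + 2^(-6) + 2^(-7) + 2^(-8)
    = 0.5 + 0.25 + 0.125 + 0.125 + 0.03125 + 0.015625 + 0.0078125 + 0.00390625
    = 271/256 = 1.05859375
Since 1.05859375 > 1, Kraft's inequality is NOT satisfied.
A prefix code with these lengths CANNOT exist.

Kraft sum = 1.05859375. Not satisfied.


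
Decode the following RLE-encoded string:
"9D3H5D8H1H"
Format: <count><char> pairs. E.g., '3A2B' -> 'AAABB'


Expanding each <count><char> pair:
  9D -> 'DDDDDDDDD'
  3H -> 'HHH'
  5D -> 'DDDDD'
  8H -> 'HHHHHHHH'
  1H -> 'H'

Decoded = DDDDDDDDDHHHDDDDDHHHHHHHHH


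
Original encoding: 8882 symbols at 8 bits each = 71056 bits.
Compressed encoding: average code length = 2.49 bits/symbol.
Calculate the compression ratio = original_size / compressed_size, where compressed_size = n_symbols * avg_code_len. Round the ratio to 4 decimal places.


original_size = n_symbols * orig_bits = 8882 * 8 = 71056 bits
compressed_size = n_symbols * avg_code_len = 8882 * 2.49 = 22116.18 bits
ratio = original_size / compressed_size = 71056 / 22116.18 = 3.2129

Compression ratio = 3.2129


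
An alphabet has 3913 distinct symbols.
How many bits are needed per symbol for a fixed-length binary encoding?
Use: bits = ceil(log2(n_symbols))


log2(3913) = 11.9341
Bracket: 2^11 = 2048 < 3913 <= 2^12 = 4096
So ceil(log2(3913)) = 12

bits = ceil(log2(3913)) = ceil(11.9341) = 12 bits


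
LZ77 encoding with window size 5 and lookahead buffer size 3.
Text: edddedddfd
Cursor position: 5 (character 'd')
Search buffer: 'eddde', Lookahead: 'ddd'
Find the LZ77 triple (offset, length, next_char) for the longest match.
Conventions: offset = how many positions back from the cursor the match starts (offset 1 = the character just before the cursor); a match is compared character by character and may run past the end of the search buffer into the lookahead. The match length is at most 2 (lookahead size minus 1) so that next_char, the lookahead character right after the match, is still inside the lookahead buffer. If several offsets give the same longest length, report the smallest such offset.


Try each offset into the search buffer:
  offset=1 (pos 4, char 'e'): match length 0
  offset=2 (pos 3, char 'd'): match length 1
  offset=3 (pos 2, char 'd'): match length 2
  offset=4 (pos 1, char 'd'): match length 2
  offset=5 (pos 0, char 'e'): match length 0
Longest match has length 2, found at offsets 3, 4; take the smallest, offset 3.
next_char = character at position 5 + 2 = 7 -> 'd'

Best match: offset=3, length=2 (matching 'dd' starting at position 2)
LZ77 triple: (3, 2, 'd')


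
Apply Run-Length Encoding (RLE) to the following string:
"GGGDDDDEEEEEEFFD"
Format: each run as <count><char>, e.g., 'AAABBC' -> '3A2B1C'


Scanning runs left to right:
  i=0: run of 'G' x 3 -> '3G'
  i=3: run of 'D' x 4 -> '4D'
  i=7: run of 'E' x 6 -> '6E'
  i=13: run of 'F' x 2 -> '2F'
  i=15: run of 'D' x 1 -> '1D'

RLE = 3G4D6E2F1D


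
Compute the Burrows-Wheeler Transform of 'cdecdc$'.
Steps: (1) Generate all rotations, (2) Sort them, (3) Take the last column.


Rotations (sorted):
  0: $cdecdc -> last char: c
  1: c$cdecd -> last char: d
  2: cdc$cde -> last char: e
  3: cdecdc$ -> last char: $
  4: dc$cdec -> last char: c
  5: decdc$c -> last char: c
  6: ecdc$cd -> last char: d


BWT = cde$ccd


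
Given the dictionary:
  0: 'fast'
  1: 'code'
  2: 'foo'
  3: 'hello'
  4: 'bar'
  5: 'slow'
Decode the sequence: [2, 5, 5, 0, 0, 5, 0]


Look up each index in the dictionary:
  2 -> 'foo'
  5 -> 'slow'
  5 -> 'slow'
  0 -> 'fast'
  0 -> 'fast'
  5 -> 'slow'
  0 -> 'fast'

Decoded: "foo slow slow fast fast slow fast"


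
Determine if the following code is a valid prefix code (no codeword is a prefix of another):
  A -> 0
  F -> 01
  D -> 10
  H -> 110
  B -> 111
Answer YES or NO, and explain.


Checking each pair (does one codeword prefix another?):
  A='0' vs F='01': prefix -- VIOLATION

NO -- this is NOT a valid prefix code. A (0) is a prefix of F (01).


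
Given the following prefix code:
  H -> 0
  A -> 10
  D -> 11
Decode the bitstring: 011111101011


Decoding step by step:
Bits 0 -> H
Bits 11 -> D
Bits 11 -> D
Bits 11 -> D
Bits 0 -> H
Bits 10 -> A
Bits 11 -> D


Decoded message: HDDDHAD


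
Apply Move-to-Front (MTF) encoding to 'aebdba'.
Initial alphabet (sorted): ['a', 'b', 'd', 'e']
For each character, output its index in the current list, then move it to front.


MTF encoding:
'a': index 0 in ['a', 'b', 'd', 'e'] -> ['a', 'b', 'd', 'e']
'e': index 3 in ['a', 'b', 'd', 'e'] -> ['e', 'a', 'b', 'd']
'b': index 2 in ['e', 'a', 'b', 'd'] -> ['b', 'e', 'a', 'd']
'd': index 3 in ['b', 'e', 'a', 'd'] -> ['d', 'b', 'e', 'a']
'b': index 1 in ['d', 'b', 'e', 'a'] -> ['b', 'd', 'e', 'a']
'a': index 3 in ['b', 'd', 'e', 'a'] -> ['a', 'b', 'd', 'e']


Output: [0, 3, 2, 3, 1, 3]


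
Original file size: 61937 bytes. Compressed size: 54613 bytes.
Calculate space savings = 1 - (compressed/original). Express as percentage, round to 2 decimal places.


ratio = compressed/original = 54613/61937 = 0.881751
savings = 1 - ratio = 1 - 0.881751 = 0.118249
as a percentage: 0.118249 * 100 = 11.82%

Space savings = 1 - 54613/61937 = 11.82%


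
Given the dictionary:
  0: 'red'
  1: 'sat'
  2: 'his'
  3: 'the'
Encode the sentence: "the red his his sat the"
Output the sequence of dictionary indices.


Look up each word in the dictionary:
  'the' -> 3
  'red' -> 0
  'his' -> 2
  'his' -> 2
  'sat' -> 1
  'the' -> 3

Encoded: [3, 0, 2, 2, 1, 3]


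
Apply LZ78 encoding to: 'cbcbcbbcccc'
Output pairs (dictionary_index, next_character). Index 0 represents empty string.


LZ78 encoding steps:
Dictionary: {0: ''}
Step 1: w='' (idx 0), next='c' -> output (0, 'c'), add 'c' as idx 1
Step 2: w='' (idx 0), next='b' -> output (0, 'b'), add 'b' as idx 2
Step 3: w='c' (idx 1), next='b' -> output (1, 'b'), add 'cb' as idx 3
Step 4: w='cb' (idx 3), next='b' -> output (3, 'b'), add 'cbb' as idx 4
Step 5: w='c' (idx 1), next='c' -> output (1, 'c'), add 'cc' as idx 5
Step 6: w='cc' (idx 5), end of input -> output (5, '')


Encoded: [(0, 'c'), (0, 'b'), (1, 'b'), (3, 'b'), (1, 'c'), (5, '')]


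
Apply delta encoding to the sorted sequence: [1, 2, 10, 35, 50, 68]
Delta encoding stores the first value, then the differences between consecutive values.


First value: 1
Deltas:
  2 - 1 = 1
  10 - 2 = 8
  35 - 10 = 25
  50 - 35 = 15
  68 - 50 = 18


Delta encoded: [1, 1, 8, 25, 15, 18]


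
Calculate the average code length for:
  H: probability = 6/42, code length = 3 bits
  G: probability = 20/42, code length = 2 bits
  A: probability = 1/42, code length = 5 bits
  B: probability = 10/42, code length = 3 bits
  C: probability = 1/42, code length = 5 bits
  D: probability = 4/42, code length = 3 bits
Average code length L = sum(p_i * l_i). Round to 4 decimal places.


Weighted contributions p_i * l_i:
  H: (6/42) * 3 = 18/42
  G: (20/42) * 2 = 40/42
  A: (1/42) * 5 = 5/42
  B: (10/42) * 3 = 30/42
  C: (1/42) * 5 = 5/42
  D: (4/42) * 3 = 12/42
Sum = (18 + 40 + 5 + 30 + 5 + 12)/42 = 110/42

L = 110/42 = 2.6190 bits/symbol


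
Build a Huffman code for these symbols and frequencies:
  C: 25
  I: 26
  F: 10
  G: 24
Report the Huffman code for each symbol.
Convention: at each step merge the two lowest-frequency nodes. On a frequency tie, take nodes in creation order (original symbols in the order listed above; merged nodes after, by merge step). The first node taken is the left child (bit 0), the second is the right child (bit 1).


Huffman tree construction:
Step 1: Merge F(10) + G(24) = 34
Step 2: Merge C(25) + I(26) = 51
Step 3: Merge (F+G)(34) + (C+I)(51) = 85
Read each symbol's code off the tree from the root (left child = 0, right child = 1).

Codes:
  C: 10 (length 2)
  I: 11 (length 2)
  F: 00 (length 2)
  G: 01 (length 2)
Average code length: 170/85 = 2.0000 bits/symbol


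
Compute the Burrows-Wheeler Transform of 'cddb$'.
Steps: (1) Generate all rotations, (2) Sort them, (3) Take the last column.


Rotations (sorted):
  0: $cddb -> last char: b
  1: b$cdd -> last char: d
  2: cddb$ -> last char: $
  3: db$cd -> last char: d
  4: ddb$c -> last char: c


BWT = bd$dc


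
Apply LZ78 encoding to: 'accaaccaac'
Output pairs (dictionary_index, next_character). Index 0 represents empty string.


LZ78 encoding steps:
Dictionary: {0: ''}
Step 1: w='' (idx 0), next='a' -> output (0, 'a'), add 'a' as idx 1
Step 2: w='' (idx 0), next='c' -> output (0, 'c'), add 'c' as idx 2
Step 3: w='c' (idx 2), next='a' -> output (2, 'a'), add 'ca' as idx 3
Step 4: w='a' (idx 1), next='c' -> output (1, 'c'), add 'ac' as idx 4
Step 5: w='ca' (idx 3), next='a' -> output (3, 'a'), add 'caa' as idx 5
Step 6: w='c' (idx 2), end of input -> output (2, '')


Encoded: [(0, 'a'), (0, 'c'), (2, 'a'), (1, 'c'), (3, 'a'), (2, '')]


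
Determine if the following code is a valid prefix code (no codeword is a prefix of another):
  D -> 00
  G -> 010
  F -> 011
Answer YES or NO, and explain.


Checking each pair (does one codeword prefix another?):
  D='00' vs G='010': no prefix
  D='00' vs F='011': no prefix
  G='010' vs D='00': no prefix
  G='010' vs F='011': no prefix
  F='011' vs D='00': no prefix
  F='011' vs G='010': no prefix
No violation found over all pairs.

YES -- this is a valid prefix code. No codeword is a prefix of any other codeword.


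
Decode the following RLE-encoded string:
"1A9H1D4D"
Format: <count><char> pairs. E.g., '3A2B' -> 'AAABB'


Expanding each <count><char> pair:
  1A -> 'A'
  9H -> 'HHHHHHHHH'
  1D -> 'D'
  4D -> 'DDDD'

Decoded = AHHHHHHHHHDDDDD


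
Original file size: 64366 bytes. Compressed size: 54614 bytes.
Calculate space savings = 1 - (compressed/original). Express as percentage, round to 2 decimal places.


ratio = compressed/original = 54614/64366 = 0.848491
savings = 1 - ratio = 1 - 0.848491 = 0.151509
as a percentage: 0.151509 * 100 = 15.15%

Space savings = 1 - 54614/64366 = 15.15%


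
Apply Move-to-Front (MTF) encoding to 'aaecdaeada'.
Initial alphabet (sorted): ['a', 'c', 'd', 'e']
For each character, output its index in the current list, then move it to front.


MTF encoding:
'a': index 0 in ['a', 'c', 'd', 'e'] -> ['a', 'c', 'd', 'e']
'a': index 0 in ['a', 'c', 'd', 'e'] -> ['a', 'c', 'd', 'e']
'e': index 3 in ['a', 'c', 'd', 'e'] -> ['e', 'a', 'c', 'd']
'c': index 2 in ['e', 'a', 'c', 'd'] -> ['c', 'e', 'a', 'd']
'd': index 3 in ['c', 'e', 'a', 'd'] -> ['d', 'c', 'e', 'a']
'a': index 3 in ['d', 'c', 'e', 'a'] -> ['a', 'd', 'c', 'e']
'e': index 3 in ['a', 'd', 'c', 'e'] -> ['e', 'a', 'd', 'c']
'a': index 1 in ['e', 'a', 'd', 'c'] -> ['a', 'e', 'd', 'c']
'd': index 2 in ['a', 'e', 'd', 'c'] -> ['d', 'a', 'e', 'c']
'a': index 1 in ['d', 'a', 'e', 'c'] -> ['a', 'd', 'e', 'c']


Output: [0, 0, 3, 2, 3, 3, 3, 1, 2, 1]


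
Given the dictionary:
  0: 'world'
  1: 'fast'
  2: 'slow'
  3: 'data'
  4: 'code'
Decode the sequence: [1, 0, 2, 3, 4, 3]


Look up each index in the dictionary:
  1 -> 'fast'
  0 -> 'world'
  2 -> 'slow'
  3 -> 'data'
  4 -> 'code'
  3 -> 'data'

Decoded: "fast world slow data code data"


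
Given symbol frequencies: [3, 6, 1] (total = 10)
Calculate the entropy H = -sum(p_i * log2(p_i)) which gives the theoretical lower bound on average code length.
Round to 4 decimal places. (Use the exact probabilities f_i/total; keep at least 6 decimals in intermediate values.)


Per-symbol terms -p_i * log2(p_i) with p_i = f_i/10:
  p = 3/10 = 0.300000: log2(p) = -1.736966, -p*log2(p) = 0.521090
  p = 6/10 = 0.600000: log2(p) = -0.736966, -p*log2(p) = 0.442179
  p = 1/10 = 0.100000: log2(p) = -3.321928, -p*log2(p) = 0.332193
H = 0.521090 + 0.442179 + 0.332193 = 1.295462

H = 1.2955 bits/symbol


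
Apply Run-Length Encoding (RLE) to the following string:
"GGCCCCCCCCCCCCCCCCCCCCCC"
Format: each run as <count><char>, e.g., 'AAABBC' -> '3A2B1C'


Scanning runs left to right:
  i=0: run of 'G' x 2 -> '2G'
  i=2: run of 'C' x 22 -> '22C'

RLE = 2G22C


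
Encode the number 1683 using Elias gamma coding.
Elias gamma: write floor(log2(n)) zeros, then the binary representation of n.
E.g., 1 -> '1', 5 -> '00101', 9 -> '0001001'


num_bits = floor(log2(1683)) + 1 = 11
leading_zeros = num_bits - 1 = 10
binary(1683) = 11010010011

Elias gamma(1683) = '0000000000' + '11010010011' = 000000000011010010011 (21 bits)


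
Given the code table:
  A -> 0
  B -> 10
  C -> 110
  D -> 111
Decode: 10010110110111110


Decoding:
10 -> B
0 -> A
10 -> B
110 -> C
110 -> C
111 -> D
110 -> C


Result: BABCCDC


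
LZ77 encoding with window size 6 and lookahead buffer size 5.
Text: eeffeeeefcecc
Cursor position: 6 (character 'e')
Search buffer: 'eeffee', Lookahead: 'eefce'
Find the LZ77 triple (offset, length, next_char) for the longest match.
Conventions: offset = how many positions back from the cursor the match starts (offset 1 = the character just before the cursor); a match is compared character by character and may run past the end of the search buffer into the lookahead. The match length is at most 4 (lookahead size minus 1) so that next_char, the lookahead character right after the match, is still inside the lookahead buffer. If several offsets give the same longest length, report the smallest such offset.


Try each offset into the search buffer:
  offset=1 (pos 5, char 'e'): match length 2
  offset=2 (pos 4, char 'e'): match length 2
  offset=3 (pos 3, char 'f'): match length 0
  offset=4 (pos 2, char 'f'): match length 0
  offset=5 (pos 1, char 'e'): match length 1
  offset=6 (pos 0, char 'e'): match length 3
Longest match has length 3 at offset 6.
next_char = character at position 6 + 3 = 9 -> 'c'

Best match: offset=6, length=3 (matching 'eef' starting at position 0)
LZ77 triple: (6, 3, 'c')


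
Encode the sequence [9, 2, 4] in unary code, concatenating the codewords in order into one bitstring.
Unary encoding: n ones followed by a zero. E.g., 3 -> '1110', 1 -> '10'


Encode each number as n ones followed by a terminating 0:
  9 -> 1111111110 (10 bits)
  2 -> 110 (3 bits)
  4 -> 11110 (5 bits)
Total length = 10 + 3 + 5 = 18 bits.

Unary([9, 2, 4]) = 111111111011011110 (18 bits)


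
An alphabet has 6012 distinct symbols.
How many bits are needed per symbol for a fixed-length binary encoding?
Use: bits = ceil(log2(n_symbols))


log2(6012) = 12.5536
Bracket: 2^12 = 4096 < 6012 <= 2^13 = 8192
So ceil(log2(6012)) = 13

bits = ceil(log2(6012)) = ceil(12.5536) = 13 bits


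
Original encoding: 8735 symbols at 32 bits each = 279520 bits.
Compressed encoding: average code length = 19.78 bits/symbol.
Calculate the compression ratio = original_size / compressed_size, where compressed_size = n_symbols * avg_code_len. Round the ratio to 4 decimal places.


original_size = n_symbols * orig_bits = 8735 * 32 = 279520 bits
compressed_size = n_symbols * avg_code_len = 8735 * 19.78 = 172778.3 bits
ratio = original_size / compressed_size = 279520 / 172778.3 = 1.6178

Compression ratio = 1.6178


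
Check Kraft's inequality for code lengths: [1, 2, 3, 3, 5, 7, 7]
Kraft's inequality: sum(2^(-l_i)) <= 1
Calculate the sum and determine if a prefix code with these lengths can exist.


Sum = 2^(-1) + 2^(-2) + 2^(-3) + 2^(-3) + 2^(-5) + 2^(-7) + 2^(-7)
    = 0.5 + 0.25 + 0.125 + 0.125 + 0.03125 + 0.0078125 + 0.0078125
    = 134/128 = 1.046875
Since 1.046875 > 1, Kraft's inequality is NOT satisfied.
A prefix code with these lengths CANNOT exist.

Kraft sum = 1.046875. Not satisfied.


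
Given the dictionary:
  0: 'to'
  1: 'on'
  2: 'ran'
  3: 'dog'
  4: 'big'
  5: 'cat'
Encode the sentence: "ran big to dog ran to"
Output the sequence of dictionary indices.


Look up each word in the dictionary:
  'ran' -> 2
  'big' -> 4
  'to' -> 0
  'dog' -> 3
  'ran' -> 2
  'to' -> 0

Encoded: [2, 4, 0, 3, 2, 0]


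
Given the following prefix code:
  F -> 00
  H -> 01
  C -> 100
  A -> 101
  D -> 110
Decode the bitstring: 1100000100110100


Decoding step by step:
Bits 110 -> D
Bits 00 -> F
Bits 00 -> F
Bits 100 -> C
Bits 110 -> D
Bits 100 -> C


Decoded message: DFFCDC


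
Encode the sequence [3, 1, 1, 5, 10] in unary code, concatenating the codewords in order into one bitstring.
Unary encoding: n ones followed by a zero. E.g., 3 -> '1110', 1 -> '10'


Encode each number as n ones followed by a terminating 0:
  3 -> 1110 (4 bits)
  1 -> 10 (2 bits)
  1 -> 10 (2 bits)
  5 -> 111110 (6 bits)
  10 -> 11111111110 (11 bits)
Total length = 4 + 2 + 2 + 6 + 11 = 25 bits.

Unary([3, 1, 1, 5, 10]) = 1110101011111011111111110 (25 bits)


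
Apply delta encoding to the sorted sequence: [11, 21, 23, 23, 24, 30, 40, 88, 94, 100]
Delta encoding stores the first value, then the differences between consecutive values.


First value: 11
Deltas:
  21 - 11 = 10
  23 - 21 = 2
  23 - 23 = 0
  24 - 23 = 1
  30 - 24 = 6
  40 - 30 = 10
  88 - 40 = 48
  94 - 88 = 6
  100 - 94 = 6


Delta encoded: [11, 10, 2, 0, 1, 6, 10, 48, 6, 6]


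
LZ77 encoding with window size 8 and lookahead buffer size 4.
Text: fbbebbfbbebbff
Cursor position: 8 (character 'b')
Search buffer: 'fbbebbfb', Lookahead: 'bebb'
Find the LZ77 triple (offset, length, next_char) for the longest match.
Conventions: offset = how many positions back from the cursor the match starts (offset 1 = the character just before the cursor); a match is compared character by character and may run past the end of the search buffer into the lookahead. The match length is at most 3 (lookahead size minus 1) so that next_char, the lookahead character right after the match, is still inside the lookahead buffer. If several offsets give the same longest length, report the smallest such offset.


Try each offset into the search buffer:
  offset=1 (pos 7, char 'b'): match length 1
  offset=2 (pos 6, char 'f'): match length 0
  offset=3 (pos 5, char 'b'): match length 1
  offset=4 (pos 4, char 'b'): match length 1
  offset=5 (pos 3, char 'e'): match length 0
  offset=6 (pos 2, char 'b'): match length 3
  offset=7 (pos 1, char 'b'): match length 1
  offset=8 (pos 0, char 'f'): match length 0
Longest match has length 3 at offset 6.
next_char = character at position 8 + 3 = 11 -> 'b'

Best match: offset=6, length=3 (matching 'beb' starting at position 2)
LZ77 triple: (6, 3, 'b')


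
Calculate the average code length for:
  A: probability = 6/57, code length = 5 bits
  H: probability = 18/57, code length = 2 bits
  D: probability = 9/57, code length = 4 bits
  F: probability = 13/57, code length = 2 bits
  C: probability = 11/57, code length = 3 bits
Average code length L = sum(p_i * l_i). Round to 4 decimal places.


Weighted contributions p_i * l_i:
  A: (6/57) * 5 = 30/57
  H: (18/57) * 2 = 36/57
  D: (9/57) * 4 = 36/57
  F: (13/57) * 2 = 26/57
  C: (11/57) * 3 = 33/57
Sum = (30 + 36 + 36 + 26 + 33)/57 = 161/57

L = 161/57 = 2.8246 bits/symbol


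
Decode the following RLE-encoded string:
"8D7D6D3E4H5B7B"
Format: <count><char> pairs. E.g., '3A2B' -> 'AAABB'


Expanding each <count><char> pair:
  8D -> 'DDDDDDDD'
  7D -> 'DDDDDDD'
  6D -> 'DDDDDD'
  3E -> 'EEE'
  4H -> 'HHHH'
  5B -> 'BBBBB'
  7B -> 'BBBBBBB'

Decoded = DDDDDDDDDDDDDDDDDDDDDEEEHHHHBBBBBBBBBBBB


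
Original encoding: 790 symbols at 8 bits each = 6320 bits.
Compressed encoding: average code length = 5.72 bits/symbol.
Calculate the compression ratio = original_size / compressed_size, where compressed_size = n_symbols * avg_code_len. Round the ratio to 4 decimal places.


original_size = n_symbols * orig_bits = 790 * 8 = 6320 bits
compressed_size = n_symbols * avg_code_len = 790 * 5.72 = 4518.8 bits
ratio = original_size / compressed_size = 6320 / 4518.8 = 1.3986

Compression ratio = 1.3986


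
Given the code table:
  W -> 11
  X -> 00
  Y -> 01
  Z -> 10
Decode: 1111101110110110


Decoding:
11 -> W
11 -> W
10 -> Z
11 -> W
10 -> Z
11 -> W
01 -> Y
10 -> Z


Result: WWZWZWYZ


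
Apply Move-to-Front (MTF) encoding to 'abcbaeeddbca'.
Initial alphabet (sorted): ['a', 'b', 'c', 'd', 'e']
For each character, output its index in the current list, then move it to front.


MTF encoding:
'a': index 0 in ['a', 'b', 'c', 'd', 'e'] -> ['a', 'b', 'c', 'd', 'e']
'b': index 1 in ['a', 'b', 'c', 'd', 'e'] -> ['b', 'a', 'c', 'd', 'e']
'c': index 2 in ['b', 'a', 'c', 'd', 'e'] -> ['c', 'b', 'a', 'd', 'e']
'b': index 1 in ['c', 'b', 'a', 'd', 'e'] -> ['b', 'c', 'a', 'd', 'e']
'a': index 2 in ['b', 'c', 'a', 'd', 'e'] -> ['a', 'b', 'c', 'd', 'e']
'e': index 4 in ['a', 'b', 'c', 'd', 'e'] -> ['e', 'a', 'b', 'c', 'd']
'e': index 0 in ['e', 'a', 'b', 'c', 'd'] -> ['e', 'a', 'b', 'c', 'd']
'd': index 4 in ['e', 'a', 'b', 'c', 'd'] -> ['d', 'e', 'a', 'b', 'c']
'd': index 0 in ['d', 'e', 'a', 'b', 'c'] -> ['d', 'e', 'a', 'b', 'c']
'b': index 3 in ['d', 'e', 'a', 'b', 'c'] -> ['b', 'd', 'e', 'a', 'c']
'c': index 4 in ['b', 'd', 'e', 'a', 'c'] -> ['c', 'b', 'd', 'e', 'a']
'a': index 4 in ['c', 'b', 'd', 'e', 'a'] -> ['a', 'c', 'b', 'd', 'e']


Output: [0, 1, 2, 1, 2, 4, 0, 4, 0, 3, 4, 4]


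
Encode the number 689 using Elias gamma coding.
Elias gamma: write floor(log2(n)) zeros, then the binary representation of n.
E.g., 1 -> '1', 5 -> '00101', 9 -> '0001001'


num_bits = floor(log2(689)) + 1 = 10
leading_zeros = num_bits - 1 = 9
binary(689) = 1010110001

Elias gamma(689) = '000000000' + '1010110001' = 0000000001010110001 (19 bits)


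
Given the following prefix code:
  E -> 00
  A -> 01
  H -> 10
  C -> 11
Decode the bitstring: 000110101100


Decoding step by step:
Bits 00 -> E
Bits 01 -> A
Bits 10 -> H
Bits 10 -> H
Bits 11 -> C
Bits 00 -> E


Decoded message: EAHHCE


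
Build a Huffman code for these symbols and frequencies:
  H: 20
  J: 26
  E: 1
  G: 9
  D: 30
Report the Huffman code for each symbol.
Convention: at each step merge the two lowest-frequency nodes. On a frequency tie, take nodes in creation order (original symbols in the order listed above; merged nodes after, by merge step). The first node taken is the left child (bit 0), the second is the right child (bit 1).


Huffman tree construction:
Step 1: Merge E(1) + G(9) = 10
Step 2: Merge (E+G)(10) + H(20) = 30
Step 3: Merge J(26) + D(30) = 56
Step 4: Merge ((E+G)+H)(30) + (J+D)(56) = 86
Read each symbol's code off the tree from the root (left child = 0, right child = 1).

Codes:
  H: 01 (length 2)
  J: 10 (length 2)
  E: 000 (length 3)
  G: 001 (length 3)
  D: 11 (length 2)
Average code length: 182/86 = 2.1163 bits/symbol


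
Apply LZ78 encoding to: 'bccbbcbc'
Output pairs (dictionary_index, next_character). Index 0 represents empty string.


LZ78 encoding steps:
Dictionary: {0: ''}
Step 1: w='' (idx 0), next='b' -> output (0, 'b'), add 'b' as idx 1
Step 2: w='' (idx 0), next='c' -> output (0, 'c'), add 'c' as idx 2
Step 3: w='c' (idx 2), next='b' -> output (2, 'b'), add 'cb' as idx 3
Step 4: w='b' (idx 1), next='c' -> output (1, 'c'), add 'bc' as idx 4
Step 5: w='bc' (idx 4), end of input -> output (4, '')


Encoded: [(0, 'b'), (0, 'c'), (2, 'b'), (1, 'c'), (4, '')]


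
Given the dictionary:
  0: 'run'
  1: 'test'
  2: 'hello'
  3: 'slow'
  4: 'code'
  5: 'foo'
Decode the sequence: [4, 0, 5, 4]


Look up each index in the dictionary:
  4 -> 'code'
  0 -> 'run'
  5 -> 'foo'
  4 -> 'code'

Decoded: "code run foo code"


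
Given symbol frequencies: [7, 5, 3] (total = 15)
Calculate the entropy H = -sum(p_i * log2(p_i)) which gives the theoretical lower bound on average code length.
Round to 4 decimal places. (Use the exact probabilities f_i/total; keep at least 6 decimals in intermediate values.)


Per-symbol terms -p_i * log2(p_i) with p_i = f_i/15:
  p = 7/15 = 0.466667: log2(p) = -1.099536, -p*log2(p) = 0.513117
  p = 5/15 = 0.333333: log2(p) = -1.584963, -p*log2(p) = 0.528321
  p = 3/15 = 0.200000: log2(p) = -2.321928, -p*log2(p) = 0.464386
H = 0.513117 + 0.528321 + 0.464386 = 1.505824

H = 1.5058 bits/symbol


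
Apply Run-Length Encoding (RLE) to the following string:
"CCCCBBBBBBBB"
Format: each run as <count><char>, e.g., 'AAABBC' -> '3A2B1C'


Scanning runs left to right:
  i=0: run of 'C' x 4 -> '4C'
  i=4: run of 'B' x 8 -> '8B'

RLE = 4C8B


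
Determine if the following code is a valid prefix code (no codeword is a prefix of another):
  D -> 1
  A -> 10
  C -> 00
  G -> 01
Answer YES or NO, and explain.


Checking each pair (does one codeword prefix another?):
  D='1' vs A='10': prefix -- VIOLATION

NO -- this is NOT a valid prefix code. D (1) is a prefix of A (10).


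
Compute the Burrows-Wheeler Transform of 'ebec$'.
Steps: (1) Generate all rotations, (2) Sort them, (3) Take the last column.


Rotations (sorted):
  0: $ebec -> last char: c
  1: bec$e -> last char: e
  2: c$ebe -> last char: e
  3: ebec$ -> last char: $
  4: ec$eb -> last char: b


BWT = cee$b


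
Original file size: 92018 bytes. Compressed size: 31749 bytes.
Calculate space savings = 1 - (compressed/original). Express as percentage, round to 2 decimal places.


ratio = compressed/original = 31749/92018 = 0.34503
savings = 1 - ratio = 1 - 0.34503 = 0.65497
as a percentage: 0.65497 * 100 = 65.5%

Space savings = 1 - 31749/92018 = 65.5%


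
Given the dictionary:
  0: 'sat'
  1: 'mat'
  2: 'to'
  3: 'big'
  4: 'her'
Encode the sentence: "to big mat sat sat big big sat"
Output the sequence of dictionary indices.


Look up each word in the dictionary:
  'to' -> 2
  'big' -> 3
  'mat' -> 1
  'sat' -> 0
  'sat' -> 0
  'big' -> 3
  'big' -> 3
  'sat' -> 0

Encoded: [2, 3, 1, 0, 0, 3, 3, 0]


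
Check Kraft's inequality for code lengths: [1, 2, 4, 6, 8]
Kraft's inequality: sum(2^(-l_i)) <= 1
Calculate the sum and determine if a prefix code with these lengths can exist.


Sum = 2^(-1) + 2^(-2) + 2^(-4) + 2^(-6) + 2^(-8)
    = 0.5 + 0.25 + 0.0625 + 0.015625 + 0.00390625
    = 213/256 = 0.83203125
Since 0.83203125 <= 1, Kraft's inequality IS satisfied.
A prefix code with these lengths CAN exist.

Kraft sum = 0.83203125. Satisfied.


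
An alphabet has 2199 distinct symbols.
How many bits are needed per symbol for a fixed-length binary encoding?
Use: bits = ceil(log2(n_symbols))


log2(2199) = 11.1026
Bracket: 2^11 = 2048 < 2199 <= 2^12 = 4096
So ceil(log2(2199)) = 12

bits = ceil(log2(2199)) = ceil(11.1026) = 12 bits


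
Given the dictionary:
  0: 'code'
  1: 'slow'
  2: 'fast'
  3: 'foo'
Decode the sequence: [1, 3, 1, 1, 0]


Look up each index in the dictionary:
  1 -> 'slow'
  3 -> 'foo'
  1 -> 'slow'
  1 -> 'slow'
  0 -> 'code'

Decoded: "slow foo slow slow code"


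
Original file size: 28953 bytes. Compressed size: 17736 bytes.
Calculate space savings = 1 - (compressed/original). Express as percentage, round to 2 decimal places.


ratio = compressed/original = 17736/28953 = 0.612579
savings = 1 - ratio = 1 - 0.612579 = 0.387421
as a percentage: 0.387421 * 100 = 38.74%

Space savings = 1 - 17736/28953 = 38.74%


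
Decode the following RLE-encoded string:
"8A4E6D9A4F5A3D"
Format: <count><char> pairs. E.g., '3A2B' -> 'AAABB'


Expanding each <count><char> pair:
  8A -> 'AAAAAAAA'
  4E -> 'EEEE'
  6D -> 'DDDDDD'
  9A -> 'AAAAAAAAA'
  4F -> 'FFFF'
  5A -> 'AAAAA'
  3D -> 'DDD'

Decoded = AAAAAAAAEEEEDDDDDDAAAAAAAAAFFFFAAAAADDD


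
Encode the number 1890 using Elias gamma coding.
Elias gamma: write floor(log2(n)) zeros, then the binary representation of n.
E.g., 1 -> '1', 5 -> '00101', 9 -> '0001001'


num_bits = floor(log2(1890)) + 1 = 11
leading_zeros = num_bits - 1 = 10
binary(1890) = 11101100010

Elias gamma(1890) = '0000000000' + '11101100010' = 000000000011101100010 (21 bits)


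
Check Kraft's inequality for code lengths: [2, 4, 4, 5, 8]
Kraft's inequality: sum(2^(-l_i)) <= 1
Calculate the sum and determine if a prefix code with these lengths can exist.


Sum = 2^(-2) + 2^(-4) + 2^(-4) + 2^(-5) + 2^(-8)
    = 0.25 + 0.0625 + 0.0625 + 0.03125 + 0.00390625
    = 105/256 = 0.41015625
Since 0.41015625 <= 1, Kraft's inequality IS satisfied.
A prefix code with these lengths CAN exist.

Kraft sum = 0.41015625. Satisfied.


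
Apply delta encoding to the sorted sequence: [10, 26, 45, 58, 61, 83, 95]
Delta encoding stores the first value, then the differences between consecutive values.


First value: 10
Deltas:
  26 - 10 = 16
  45 - 26 = 19
  58 - 45 = 13
  61 - 58 = 3
  83 - 61 = 22
  95 - 83 = 12


Delta encoded: [10, 16, 19, 13, 3, 22, 12]


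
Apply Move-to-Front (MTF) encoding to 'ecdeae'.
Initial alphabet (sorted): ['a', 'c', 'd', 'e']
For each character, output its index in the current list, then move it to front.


MTF encoding:
'e': index 3 in ['a', 'c', 'd', 'e'] -> ['e', 'a', 'c', 'd']
'c': index 2 in ['e', 'a', 'c', 'd'] -> ['c', 'e', 'a', 'd']
'd': index 3 in ['c', 'e', 'a', 'd'] -> ['d', 'c', 'e', 'a']
'e': index 2 in ['d', 'c', 'e', 'a'] -> ['e', 'd', 'c', 'a']
'a': index 3 in ['e', 'd', 'c', 'a'] -> ['a', 'e', 'd', 'c']
'e': index 1 in ['a', 'e', 'd', 'c'] -> ['e', 'a', 'd', 'c']


Output: [3, 2, 3, 2, 3, 1]


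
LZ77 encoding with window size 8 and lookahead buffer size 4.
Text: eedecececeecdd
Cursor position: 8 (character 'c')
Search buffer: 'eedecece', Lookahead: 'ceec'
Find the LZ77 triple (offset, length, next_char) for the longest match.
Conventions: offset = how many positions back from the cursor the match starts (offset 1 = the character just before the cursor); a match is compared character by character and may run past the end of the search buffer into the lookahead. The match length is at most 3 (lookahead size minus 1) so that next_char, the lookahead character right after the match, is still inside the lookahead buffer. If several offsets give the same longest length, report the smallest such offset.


Try each offset into the search buffer:
  offset=1 (pos 7, char 'e'): match length 0
  offset=2 (pos 6, char 'c'): match length 2
  offset=3 (pos 5, char 'e'): match length 0
  offset=4 (pos 4, char 'c'): match length 2
  offset=5 (pos 3, char 'e'): match length 0
  offset=6 (pos 2, char 'd'): match length 0
  offset=7 (pos 1, char 'e'): match length 0
  offset=8 (pos 0, char 'e'): match length 0
Longest match has length 2, found at offsets 2, 4; take the smallest, offset 2.
next_char = character at position 8 + 2 = 10 -> 'e'

Best match: offset=2, length=2 (matching 'ce' starting at position 6)
LZ77 triple: (2, 2, 'e')


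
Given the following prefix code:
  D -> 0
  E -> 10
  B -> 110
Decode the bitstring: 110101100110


Decoding step by step:
Bits 110 -> B
Bits 10 -> E
Bits 110 -> B
Bits 0 -> D
Bits 110 -> B


Decoded message: BEBDB


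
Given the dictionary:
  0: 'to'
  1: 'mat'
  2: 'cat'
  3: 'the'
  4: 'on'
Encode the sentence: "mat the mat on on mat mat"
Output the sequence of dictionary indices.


Look up each word in the dictionary:
  'mat' -> 1
  'the' -> 3
  'mat' -> 1
  'on' -> 4
  'on' -> 4
  'mat' -> 1
  'mat' -> 1

Encoded: [1, 3, 1, 4, 4, 1, 1]


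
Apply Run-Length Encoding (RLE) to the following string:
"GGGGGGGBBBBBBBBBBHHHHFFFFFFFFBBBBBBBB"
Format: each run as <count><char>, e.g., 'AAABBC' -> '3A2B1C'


Scanning runs left to right:
  i=0: run of 'G' x 7 -> '7G'
  i=7: run of 'B' x 10 -> '10B'
  i=17: run of 'H' x 4 -> '4H'
  i=21: run of 'F' x 8 -> '8F'
  i=29: run of 'B' x 8 -> '8B'

RLE = 7G10B4H8F8B


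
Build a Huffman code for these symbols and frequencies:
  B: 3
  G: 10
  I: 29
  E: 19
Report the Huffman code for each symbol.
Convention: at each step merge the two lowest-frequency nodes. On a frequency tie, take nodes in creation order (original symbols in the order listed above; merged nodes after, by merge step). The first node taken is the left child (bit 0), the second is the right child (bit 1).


Huffman tree construction:
Step 1: Merge B(3) + G(10) = 13
Step 2: Merge (B+G)(13) + E(19) = 32
Step 3: Merge I(29) + ((B+G)+E)(32) = 61
Read each symbol's code off the tree from the root (left child = 0, right child = 1).

Codes:
  B: 100 (length 3)
  G: 101 (length 3)
  I: 0 (length 1)
  E: 11 (length 2)
Average code length: 106/61 = 1.7377 bits/symbol


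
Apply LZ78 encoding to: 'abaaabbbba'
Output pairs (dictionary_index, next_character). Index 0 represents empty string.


LZ78 encoding steps:
Dictionary: {0: ''}
Step 1: w='' (idx 0), next='a' -> output (0, 'a'), add 'a' as idx 1
Step 2: w='' (idx 0), next='b' -> output (0, 'b'), add 'b' as idx 2
Step 3: w='a' (idx 1), next='a' -> output (1, 'a'), add 'aa' as idx 3
Step 4: w='a' (idx 1), next='b' -> output (1, 'b'), add 'ab' as idx 4
Step 5: w='b' (idx 2), next='b' -> output (2, 'b'), add 'bb' as idx 5
Step 6: w='b' (idx 2), next='a' -> output (2, 'a'), add 'ba' as idx 6


Encoded: [(0, 'a'), (0, 'b'), (1, 'a'), (1, 'b'), (2, 'b'), (2, 'a')]


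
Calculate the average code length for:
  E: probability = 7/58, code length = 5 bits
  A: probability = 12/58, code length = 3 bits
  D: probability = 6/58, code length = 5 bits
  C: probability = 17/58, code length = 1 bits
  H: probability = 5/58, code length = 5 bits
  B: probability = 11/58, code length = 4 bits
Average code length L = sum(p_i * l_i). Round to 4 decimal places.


Weighted contributions p_i * l_i:
  E: (7/58) * 5 = 35/58
  A: (12/58) * 3 = 36/58
  D: (6/58) * 5 = 30/58
  C: (17/58) * 1 = 17/58
  H: (5/58) * 5 = 25/58
  B: (11/58) * 4 = 44/58
Sum = (35 + 36 + 30 + 17 + 25 + 44)/58 = 187/58

L = 187/58 = 3.2241 bits/symbol


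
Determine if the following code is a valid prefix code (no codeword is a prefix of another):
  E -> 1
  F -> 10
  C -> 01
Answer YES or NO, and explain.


Checking each pair (does one codeword prefix another?):
  E='1' vs F='10': prefix -- VIOLATION

NO -- this is NOT a valid prefix code. E (1) is a prefix of F (10).


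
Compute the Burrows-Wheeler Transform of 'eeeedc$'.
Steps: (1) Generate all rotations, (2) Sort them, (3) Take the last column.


Rotations (sorted):
  0: $eeeedc -> last char: c
  1: c$eeeed -> last char: d
  2: dc$eeee -> last char: e
  3: edc$eee -> last char: e
  4: eedc$ee -> last char: e
  5: eeedc$e -> last char: e
  6: eeeedc$ -> last char: $


BWT = cdeeee$


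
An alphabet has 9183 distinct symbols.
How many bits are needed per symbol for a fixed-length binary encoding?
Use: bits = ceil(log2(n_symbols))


log2(9183) = 13.1647
Bracket: 2^13 = 8192 < 9183 <= 2^14 = 16384
So ceil(log2(9183)) = 14

bits = ceil(log2(9183)) = ceil(13.1647) = 14 bits


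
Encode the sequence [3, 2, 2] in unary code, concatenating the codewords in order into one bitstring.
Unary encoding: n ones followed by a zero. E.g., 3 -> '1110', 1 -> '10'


Encode each number as n ones followed by a terminating 0:
  3 -> 1110 (4 bits)
  2 -> 110 (3 bits)
  2 -> 110 (3 bits)
Total length = 4 + 3 + 3 = 10 bits.

Unary([3, 2, 2]) = 1110110110 (10 bits)


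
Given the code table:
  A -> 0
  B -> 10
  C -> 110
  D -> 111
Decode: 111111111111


Decoding:
111 -> D
111 -> D
111 -> D
111 -> D


Result: DDDD


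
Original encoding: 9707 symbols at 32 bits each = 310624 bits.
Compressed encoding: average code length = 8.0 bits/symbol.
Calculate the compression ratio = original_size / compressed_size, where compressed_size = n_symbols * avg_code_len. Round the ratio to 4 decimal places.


original_size = n_symbols * orig_bits = 9707 * 32 = 310624 bits
compressed_size = n_symbols * avg_code_len = 9707 * 8.0 = 77656.0 bits
ratio = original_size / compressed_size = 310624 / 77656.0 = 4.0

Compression ratio = 4.0


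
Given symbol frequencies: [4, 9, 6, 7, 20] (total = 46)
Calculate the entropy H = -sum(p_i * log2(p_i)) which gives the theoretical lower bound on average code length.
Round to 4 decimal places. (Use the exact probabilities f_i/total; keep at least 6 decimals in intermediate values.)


Per-symbol terms -p_i * log2(p_i) with p_i = f_i/46:
  p = 4/46 = 0.086957: log2(p) = -3.523562, -p*log2(p) = 0.306397
  p = 9/46 = 0.195652: log2(p) = -2.353637, -p*log2(p) = 0.460494
  p = 6/46 = 0.130435: log2(p) = -2.938599, -p*log2(p) = 0.383296
  p = 7/46 = 0.152174: log2(p) = -2.716207, -p*log2(p) = 0.413336
  p = 20/46 = 0.434783: log2(p) = -1.201634, -p*log2(p) = 0.522450
H = 0.306397 + 0.460494 + 0.383296 + 0.413336 + 0.522450 = 2.085973

H = 2.086 bits/symbol


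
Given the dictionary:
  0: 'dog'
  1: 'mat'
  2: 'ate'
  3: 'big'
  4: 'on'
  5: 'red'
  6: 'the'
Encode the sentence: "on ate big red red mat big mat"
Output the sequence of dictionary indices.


Look up each word in the dictionary:
  'on' -> 4
  'ate' -> 2
  'big' -> 3
  'red' -> 5
  'red' -> 5
  'mat' -> 1
  'big' -> 3
  'mat' -> 1

Encoded: [4, 2, 3, 5, 5, 1, 3, 1]


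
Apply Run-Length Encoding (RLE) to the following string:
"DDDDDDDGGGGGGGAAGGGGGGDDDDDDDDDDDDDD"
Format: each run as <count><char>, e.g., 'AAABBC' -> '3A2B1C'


Scanning runs left to right:
  i=0: run of 'D' x 7 -> '7D'
  i=7: run of 'G' x 7 -> '7G'
  i=14: run of 'A' x 2 -> '2A'
  i=16: run of 'G' x 6 -> '6G'
  i=22: run of 'D' x 14 -> '14D'

RLE = 7D7G2A6G14D


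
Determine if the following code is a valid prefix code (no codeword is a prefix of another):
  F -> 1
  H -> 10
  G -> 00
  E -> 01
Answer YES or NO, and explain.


Checking each pair (does one codeword prefix another?):
  F='1' vs H='10': prefix -- VIOLATION

NO -- this is NOT a valid prefix code. F (1) is a prefix of H (10).


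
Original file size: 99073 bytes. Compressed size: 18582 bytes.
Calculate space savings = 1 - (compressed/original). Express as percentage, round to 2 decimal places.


ratio = compressed/original = 18582/99073 = 0.187559
savings = 1 - ratio = 1 - 0.187559 = 0.812441
as a percentage: 0.812441 * 100 = 81.24%

Space savings = 1 - 18582/99073 = 81.24%


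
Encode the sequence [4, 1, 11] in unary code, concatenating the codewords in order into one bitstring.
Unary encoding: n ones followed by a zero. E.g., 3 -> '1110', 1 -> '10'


Encode each number as n ones followed by a terminating 0:
  4 -> 11110 (5 bits)
  1 -> 10 (2 bits)
  11 -> 111111111110 (12 bits)
Total length = 5 + 2 + 12 = 19 bits.

Unary([4, 1, 11]) = 1111010111111111110 (19 bits)


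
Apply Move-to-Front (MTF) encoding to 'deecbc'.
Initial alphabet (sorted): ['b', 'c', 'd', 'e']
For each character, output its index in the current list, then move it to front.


MTF encoding:
'd': index 2 in ['b', 'c', 'd', 'e'] -> ['d', 'b', 'c', 'e']
'e': index 3 in ['d', 'b', 'c', 'e'] -> ['e', 'd', 'b', 'c']
'e': index 0 in ['e', 'd', 'b', 'c'] -> ['e', 'd', 'b', 'c']
'c': index 3 in ['e', 'd', 'b', 'c'] -> ['c', 'e', 'd', 'b']
'b': index 3 in ['c', 'e', 'd', 'b'] -> ['b', 'c', 'e', 'd']
'c': index 1 in ['b', 'c', 'e', 'd'] -> ['c', 'b', 'e', 'd']


Output: [2, 3, 0, 3, 3, 1]


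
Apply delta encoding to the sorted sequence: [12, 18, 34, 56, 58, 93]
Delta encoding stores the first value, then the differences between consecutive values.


First value: 12
Deltas:
  18 - 12 = 6
  34 - 18 = 16
  56 - 34 = 22
  58 - 56 = 2
  93 - 58 = 35


Delta encoded: [12, 6, 16, 22, 2, 35]


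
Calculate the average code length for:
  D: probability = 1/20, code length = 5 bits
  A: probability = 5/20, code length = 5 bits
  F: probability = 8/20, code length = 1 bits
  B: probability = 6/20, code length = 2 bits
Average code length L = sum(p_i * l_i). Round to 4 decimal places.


Weighted contributions p_i * l_i:
  D: (1/20) * 5 = 5/20
  A: (5/20) * 5 = 25/20
  F: (8/20) * 1 = 8/20
  B: (6/20) * 2 = 12/20
Sum = (5 + 25 + 8 + 12)/20 = 50/20

L = 50/20 = 2.5000 bits/symbol
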